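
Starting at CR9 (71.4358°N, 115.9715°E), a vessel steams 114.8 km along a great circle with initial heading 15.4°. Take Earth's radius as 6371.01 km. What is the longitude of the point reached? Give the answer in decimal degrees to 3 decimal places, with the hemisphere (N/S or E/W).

δ = d/R = 114.8/6371.01 = 0.018019 rad
φ₂ = arcsin(sin φ₁ cos δ + cos φ₁ sin δ cos θ)
   = arcsin(0.94797·0.99984 + 0.31837·0.01802·0.96410) = 72.42909°
λ₂ = λ₁ + atan2(sin θ sin δ cos φ₁, cos δ − sin φ₁ sin φ₂) = 116.87966°

116.880°E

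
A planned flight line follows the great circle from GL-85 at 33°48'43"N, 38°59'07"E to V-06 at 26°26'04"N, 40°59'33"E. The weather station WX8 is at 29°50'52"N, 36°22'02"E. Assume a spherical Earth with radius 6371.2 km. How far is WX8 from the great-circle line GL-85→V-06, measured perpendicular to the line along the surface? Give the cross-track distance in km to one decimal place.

GL-85: φ = +33.81194°, λ = +38.98528°
V-06: φ = +26.43444°, λ = +40.99250°
WX8: φ = +29.84778°, λ = +36.36722°
δ₁₃ = central angle GL-85→WX8 = 0.079327 rad  (haversine)
θ₁₃ = bearing GL-85→WX8 = 209.997°,  θ₁₂ = bearing GL-85→V-06 = 166.243°
dₓₜ = R·arcsin(sin δ₁₃ · sin(θ₁₃ − θ₁₂)) = 6371.2·arcsin(0.07924·sin(43.755°)) = 349.334 km
|dₓₜ| = 349.334 km

349.3 km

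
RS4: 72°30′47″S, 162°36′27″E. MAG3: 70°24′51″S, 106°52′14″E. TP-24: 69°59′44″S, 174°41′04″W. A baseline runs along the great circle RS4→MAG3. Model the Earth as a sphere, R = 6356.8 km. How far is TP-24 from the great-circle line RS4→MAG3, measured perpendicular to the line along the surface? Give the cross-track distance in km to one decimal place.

181.8 km

RS4: φ = -72.51306°, λ = +162.60750°
MAG3: φ = -70.41417°, λ = +106.87056°
TP-24: φ = -69.99556°, λ = -174.68444°
δ₁₃ = central angle RS4→TP-24 = 0.133767 rad  (haversine)
θ₁₃ = bearing RS4→TP-24 = 81.969°,  θ₁₂ = bearing RS4→MAG3 = 249.588°
dₓₜ = R·arcsin(sin δ₁₃ · sin(θ₁₃ − θ₁₂)) = 6356.8·arcsin(0.13337·sin(-167.619°)) = -181.804 km
|dₓₜ| = 181.804 km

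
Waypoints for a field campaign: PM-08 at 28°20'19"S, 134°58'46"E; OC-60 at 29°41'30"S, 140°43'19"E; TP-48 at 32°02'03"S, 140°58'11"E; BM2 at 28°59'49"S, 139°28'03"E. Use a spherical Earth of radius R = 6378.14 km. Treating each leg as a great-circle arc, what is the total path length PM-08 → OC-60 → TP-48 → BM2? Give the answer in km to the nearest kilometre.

PM-08: φ = -28.33861°, λ = +134.97944°
OC-60: φ = -29.69167°, λ = +140.72194°
TP-48: φ = -32.03417°, λ = +140.96972°
BM2: φ = -28.99694°, λ = +139.46750°
PM-08→OC-60: c = 0.090760 rad, d = 578.88 km
OC-60→TP-48: c = 0.041052 rad, d = 261.84 km
TP-48→BM2: c = 0.057619 rad, d = 367.50 km
Total = 578.88 + 261.84 + 367.50 = 1208.22 km

1208 km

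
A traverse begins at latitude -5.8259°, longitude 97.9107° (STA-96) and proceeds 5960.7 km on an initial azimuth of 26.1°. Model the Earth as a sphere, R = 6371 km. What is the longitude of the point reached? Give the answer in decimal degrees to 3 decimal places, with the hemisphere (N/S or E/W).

125.996°E

δ = d/R = 5960.7/6371 = 0.935599 rad
φ₂ = arcsin(sin φ₁ cos δ + cos φ₁ sin δ cos θ)
   = arcsin(-0.10151·0.59334 + 0.99483·0.80495·0.89803) = 41.21683°
λ₂ = λ₁ + atan2(sin θ sin δ cos φ₁, cos δ − sin φ₁ sin φ₂) = 125.99566°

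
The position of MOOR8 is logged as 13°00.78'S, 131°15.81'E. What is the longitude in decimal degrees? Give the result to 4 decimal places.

131.2635°E

131° + 15.81′/60 = 131 + 0.26350 = 131.2635°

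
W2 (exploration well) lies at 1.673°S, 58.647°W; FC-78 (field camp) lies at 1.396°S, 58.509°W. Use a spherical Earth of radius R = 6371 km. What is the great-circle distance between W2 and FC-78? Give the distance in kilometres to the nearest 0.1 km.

Δφ = 0.2770°,  Δλ = 0.1380°
a = sin²(Δφ/2) + cos φ₁ cos φ₂ sin²(Δλ/2) = 0.000007
c = 2·arcsin(√a) = 0.005401 rad = 0.3095°
d = R·c = 6371 × 0.005401 = 34.4 km

34.4 km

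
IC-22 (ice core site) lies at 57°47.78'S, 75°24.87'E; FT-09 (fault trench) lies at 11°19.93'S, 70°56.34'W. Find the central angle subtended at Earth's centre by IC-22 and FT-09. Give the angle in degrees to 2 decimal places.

105.59°

IC-22: φ = -57.79633°, λ = +75.41450°
FT-09: φ = -11.33217°, λ = -70.93900°
Δφ = 46.4642°,  Δλ = -146.3535°
a = sin²(Δφ/2) + cos φ₁ cos φ₂ sin²(Δλ/2) = 0.634366
c = 2·arcsin(√a) = 1.842874 rad = 105.5889°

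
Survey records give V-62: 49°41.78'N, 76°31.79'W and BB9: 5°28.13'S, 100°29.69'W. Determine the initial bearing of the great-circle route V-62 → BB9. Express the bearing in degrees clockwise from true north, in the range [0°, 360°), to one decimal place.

208.2°

V-62: φ = +49.69633°, λ = -76.52983°
BB9: φ = -5.46883°, λ = -100.49483°
Δλ = -23.9650°
y = sin Δλ · cos φ₂ = -0.404330
x = cos φ₁ sin φ₂ − sin φ₁ cos φ₂ cos Δλ = -0.755358
θ = atan2(y, x) = -151.8407° → 208.1593° (mod 360°)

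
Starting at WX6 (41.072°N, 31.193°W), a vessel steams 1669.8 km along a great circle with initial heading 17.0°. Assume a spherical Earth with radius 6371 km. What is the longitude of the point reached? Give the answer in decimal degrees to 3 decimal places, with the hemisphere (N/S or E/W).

23.561°W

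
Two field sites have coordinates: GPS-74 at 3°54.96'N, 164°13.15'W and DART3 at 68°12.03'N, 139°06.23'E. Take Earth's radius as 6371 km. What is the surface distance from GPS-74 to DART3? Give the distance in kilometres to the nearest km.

GPS-74: φ = +3.91600°, λ = -164.21917°
DART3: φ = +68.20050°, λ = +139.10383°
Δφ = 64.2845°,  Δλ = -56.6770°
a = sin²(Δφ/2) + cos φ₁ cos φ₂ sin²(Δλ/2) = 0.366528
c = 2·arcsin(√a) = 1.300576 rad = 74.5175°
d = R·c = 6371 × 1.300576 = 8286.0 km

8286 km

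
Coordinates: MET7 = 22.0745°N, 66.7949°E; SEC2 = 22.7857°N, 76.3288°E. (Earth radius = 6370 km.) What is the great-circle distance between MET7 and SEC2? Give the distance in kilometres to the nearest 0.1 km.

982.8 km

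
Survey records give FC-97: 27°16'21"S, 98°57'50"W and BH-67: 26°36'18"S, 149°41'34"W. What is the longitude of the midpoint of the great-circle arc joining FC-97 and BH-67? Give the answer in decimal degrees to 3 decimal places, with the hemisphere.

FC-97: φ = -27.27250°, λ = -98.96389°
BH-67: φ = -26.60500°, λ = -149.69278°
Bx = cos φ₂ cos Δλ = 0.565967,  By = cos φ₂ sin Δλ = -0.692188
φₘ = atan2(sin φ₁ + sin φ₂, √((cos φ₁ + Bx)² + By²)) = -29.35310°
λₘ = λ₁ + atan2(By, cos φ₁ + Bx) = -124.40874°

124.409°W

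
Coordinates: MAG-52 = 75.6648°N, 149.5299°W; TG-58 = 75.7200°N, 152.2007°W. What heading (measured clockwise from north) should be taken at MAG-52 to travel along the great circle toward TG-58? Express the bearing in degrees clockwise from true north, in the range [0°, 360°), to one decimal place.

Δλ = -2.6708°
y = sin Δλ · cos φ₂ = -0.011494
x = cos φ₁ sin φ₂ − sin φ₁ cos φ₂ cos Δλ = 0.001223
θ = atan2(y, x) = -83.9262° → 276.0738° (mod 360°)

276.1°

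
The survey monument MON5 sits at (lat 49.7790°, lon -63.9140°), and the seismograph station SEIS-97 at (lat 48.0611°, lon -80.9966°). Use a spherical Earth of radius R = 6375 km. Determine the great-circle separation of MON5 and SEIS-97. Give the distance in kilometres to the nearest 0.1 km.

1260.7 km

Δφ = -1.7179°,  Δλ = -17.0826°
a = sin²(Δφ/2) + cos φ₁ cos φ₂ sin²(Δλ/2) = 0.009745
c = 2·arcsin(√a) = 0.197752 rad = 11.3304°
d = R·c = 6375 × 0.197752 = 1260.7 km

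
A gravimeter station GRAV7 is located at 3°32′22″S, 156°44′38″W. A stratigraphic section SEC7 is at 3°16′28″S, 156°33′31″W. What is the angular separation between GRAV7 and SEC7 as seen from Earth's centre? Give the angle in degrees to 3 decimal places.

GRAV7: φ = -3.53944°, λ = -156.74389°
SEC7: φ = -3.27444°, λ = -156.55861°
Δφ = 0.2650°,  Δλ = 0.1853°
a = sin²(Δφ/2) + cos φ₁ cos φ₂ sin²(Δλ/2) = 0.000008
c = 2·arcsin(√a) = 0.005640 rad = 0.3232°

0.323°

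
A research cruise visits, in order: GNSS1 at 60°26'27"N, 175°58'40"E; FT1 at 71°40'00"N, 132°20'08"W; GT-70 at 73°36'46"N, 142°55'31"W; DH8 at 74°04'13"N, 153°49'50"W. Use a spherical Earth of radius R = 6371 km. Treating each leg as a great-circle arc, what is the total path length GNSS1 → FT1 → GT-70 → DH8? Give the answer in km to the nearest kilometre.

3287 km

GNSS1: φ = +60.44083°, λ = +175.97778°
FT1: φ = +71.66667°, λ = -132.33556°
GT-70: φ = +73.61278°, λ = -142.92528°
DH8: φ = +74.07028°, λ = -153.83056°
GNSS1→FT1: c = 0.397850 rad, d = 2534.70 km
FT1→GT-70: c = 0.064636 rad, d = 411.80 km
GT-70→DH8: c = 0.053489 rad, d = 340.78 km
Total = 2534.70 + 411.80 + 340.78 = 3287.28 km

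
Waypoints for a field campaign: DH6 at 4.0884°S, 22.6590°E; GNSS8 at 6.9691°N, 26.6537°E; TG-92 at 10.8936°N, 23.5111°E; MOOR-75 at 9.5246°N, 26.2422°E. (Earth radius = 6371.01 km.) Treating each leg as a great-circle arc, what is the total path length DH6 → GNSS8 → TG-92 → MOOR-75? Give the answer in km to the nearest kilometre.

DH6→GNSS8: c = 0.205153 rad, d = 1307.03 km
GNSS8→TG-92: c = 0.087328 rad, d = 556.37 km
TG-92→MOOR-75: c = 0.052645 rad, d = 335.40 km
Total = 1307.03 + 556.37 + 335.40 = 2198.81 km

2199 km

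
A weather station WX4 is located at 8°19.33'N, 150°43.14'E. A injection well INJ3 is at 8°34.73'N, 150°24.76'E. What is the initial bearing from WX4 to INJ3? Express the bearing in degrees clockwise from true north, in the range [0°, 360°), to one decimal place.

310.3°

WX4: φ = +8.32217°, λ = +150.71900°
INJ3: φ = +8.57883°, λ = +150.41267°
Δλ = -0.3063°
y = sin Δλ · cos φ₂ = -0.005287
x = cos φ₁ sin φ₂ − sin φ₁ cos φ₂ cos Δλ = 0.004482
θ = atan2(y, x) = -49.7109° → 310.2891° (mod 360°)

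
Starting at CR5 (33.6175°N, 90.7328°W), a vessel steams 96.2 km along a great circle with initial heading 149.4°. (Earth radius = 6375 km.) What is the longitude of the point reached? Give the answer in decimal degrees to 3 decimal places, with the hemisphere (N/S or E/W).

δ = d/R = 96.2/6375 = 0.015090 rad
φ₂ = arcsin(sin φ₁ cos δ + cos φ₁ sin δ cos θ)
   = arcsin(0.55365·0.99989 + 0.83275·0.01509·-0.86074) = 32.87219°
λ₂ = λ₁ + atan2(sin θ sin δ cos φ₁, cos δ − sin φ₁ sin φ₂) = -90.20879°

90.209°W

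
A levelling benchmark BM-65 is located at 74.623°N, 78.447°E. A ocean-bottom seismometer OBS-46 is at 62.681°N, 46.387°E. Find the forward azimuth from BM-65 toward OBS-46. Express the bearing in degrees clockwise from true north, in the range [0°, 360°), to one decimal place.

Δλ = -32.0600°
y = sin Δλ · cos φ₂ = -0.243611
x = cos φ₁ sin φ₂ − sin φ₁ cos φ₂ cos Δλ = -0.139435
θ = atan2(y, x) = -119.7854° → 240.2146° (mod 360°)

240.2°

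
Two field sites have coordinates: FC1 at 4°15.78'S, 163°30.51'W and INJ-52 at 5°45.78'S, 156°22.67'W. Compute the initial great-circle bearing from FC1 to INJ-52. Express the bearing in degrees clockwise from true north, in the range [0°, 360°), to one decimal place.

102.2°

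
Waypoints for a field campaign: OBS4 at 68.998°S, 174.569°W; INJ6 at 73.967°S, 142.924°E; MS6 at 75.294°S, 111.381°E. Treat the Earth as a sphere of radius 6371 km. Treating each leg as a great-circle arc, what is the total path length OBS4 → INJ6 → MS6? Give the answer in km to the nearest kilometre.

2488 km

OBS4→INJ6: c = 0.244628 rad, d = 1558.53 km
INJ6→MS6: c = 0.145921 rad, d = 929.66 km
Total = 1558.53 + 929.66 = 2488.19 km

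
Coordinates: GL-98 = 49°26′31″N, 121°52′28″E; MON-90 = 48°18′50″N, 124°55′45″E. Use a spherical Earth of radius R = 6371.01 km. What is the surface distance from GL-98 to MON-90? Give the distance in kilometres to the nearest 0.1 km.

256.2 km

GL-98: φ = +49.44194°, λ = +121.87444°
MON-90: φ = +48.31389°, λ = +124.92917°
Δφ = -1.1281°,  Δλ = 3.0547°
a = sin²(Δφ/2) + cos φ₁ cos φ₂ sin²(Δλ/2) = 0.000404
c = 2·arcsin(√a) = 0.040208 rad = 2.3038°
d = R·c = 6371.01 × 0.040208 = 256.2 km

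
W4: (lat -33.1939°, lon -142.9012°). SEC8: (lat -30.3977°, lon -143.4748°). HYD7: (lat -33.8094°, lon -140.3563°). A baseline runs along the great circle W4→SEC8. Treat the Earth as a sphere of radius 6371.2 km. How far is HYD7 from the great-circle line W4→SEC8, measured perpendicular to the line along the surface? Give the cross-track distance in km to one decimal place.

δ₁₃ = central angle W4→HYD7 = 0.038563 rad  (haversine)
θ₁₃ = bearing W4→HYD7 = 106.874°,  θ₁₂ = bearing W4→SEC8 = 349.958°
dₓₜ = R·arcsin(sin δ₁₃ · sin(θ₁₃ − θ₁₂)) = 6371.2·arcsin(0.03855·sin(-243.083°)) = 219.065 km
|dₓₜ| = 219.065 km

219.1 km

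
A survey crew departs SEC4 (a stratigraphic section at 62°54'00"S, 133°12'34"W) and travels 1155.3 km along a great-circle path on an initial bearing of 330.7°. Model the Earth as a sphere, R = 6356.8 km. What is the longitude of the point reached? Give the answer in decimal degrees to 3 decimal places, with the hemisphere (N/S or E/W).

141.759°W

SEC4: φ = -62.90000°, λ = -133.20944°
δ = d/R = 1155.3/6356.8 = 0.181742 rad
φ₂ = arcsin(sin φ₁ cos δ + cos φ₁ sin δ cos θ)
   = arcsin(-0.89021·0.98353 + 0.45554·0.18074·0.87207) = -53.48950°
λ₂ = λ₁ + atan2(sin θ sin δ cos φ₁, cos δ − sin φ₁ sin φ₂) = -141.75916°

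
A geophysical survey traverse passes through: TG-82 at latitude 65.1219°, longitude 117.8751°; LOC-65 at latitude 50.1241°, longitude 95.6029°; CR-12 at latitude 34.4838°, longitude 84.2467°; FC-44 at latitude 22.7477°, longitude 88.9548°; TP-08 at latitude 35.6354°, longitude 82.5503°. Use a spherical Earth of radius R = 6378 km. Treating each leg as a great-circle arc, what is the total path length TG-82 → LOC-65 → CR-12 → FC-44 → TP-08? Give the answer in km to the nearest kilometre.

7028 km

TG-82→LOC-65: c = 0.330706 rad, d = 2109.24 km
LOC-65→CR-12: c = 0.309038 rad, d = 1971.04 km
CR-12→FC-44: c = 0.217083 rad, d = 1384.56 km
FC-44→TP-08: c = 0.245024 rad, d = 1562.76 km
Total = 2109.24 + 1971.04 + 1384.56 + 1562.76 = 7027.60 km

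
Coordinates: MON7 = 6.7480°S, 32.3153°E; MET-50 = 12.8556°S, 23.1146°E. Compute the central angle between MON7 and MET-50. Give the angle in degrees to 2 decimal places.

Δφ = -6.1076°,  Δλ = -9.2007°
a = sin²(Δφ/2) + cos φ₁ cos φ₂ sin²(Δλ/2) = 0.009066
c = 2·arcsin(√a) = 0.190722 rad = 10.9276°

10.93°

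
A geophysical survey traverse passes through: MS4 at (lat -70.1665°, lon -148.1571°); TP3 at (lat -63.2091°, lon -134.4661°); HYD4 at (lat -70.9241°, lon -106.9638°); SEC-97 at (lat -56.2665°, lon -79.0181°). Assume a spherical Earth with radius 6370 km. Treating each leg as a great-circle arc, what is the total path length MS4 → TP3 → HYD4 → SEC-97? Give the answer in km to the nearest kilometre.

MS4→TP3: c = 0.153178 rad, d = 975.74 km
TP3→HYD4: c = 0.227200 rad, d = 1447.26 km
HYD4→SEC-97: c = 0.329230 rad, d = 2097.19 km
Total = 975.74 + 1447.26 + 2097.19 = 4520.20 km

4520 km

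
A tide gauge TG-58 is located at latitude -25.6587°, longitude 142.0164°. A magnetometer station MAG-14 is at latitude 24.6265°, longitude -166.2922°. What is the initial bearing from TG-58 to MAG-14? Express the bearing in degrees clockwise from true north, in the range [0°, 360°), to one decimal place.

Δλ = 51.6914°
y = sin Δλ · cos φ₂ = 0.713311
x = cos φ₁ sin φ₂ − sin φ₁ cos φ₂ cos Δλ = 0.619617
θ = atan2(y, x) = 49.0208° → 49.0208° (mod 360°)

49.0°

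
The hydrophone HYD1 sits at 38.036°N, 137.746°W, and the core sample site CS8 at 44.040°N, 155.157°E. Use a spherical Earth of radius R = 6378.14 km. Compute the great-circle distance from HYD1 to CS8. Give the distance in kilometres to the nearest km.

Δφ = 6.0040°,  Δλ = -67.0970°
a = sin²(Δφ/2) + cos φ₁ cos φ₂ sin²(Δλ/2) = 0.175664
c = 2·arcsin(√a) = 0.864958 rad = 49.5585°
d = R·c = 6378.14 × 0.864958 = 5516.8 km

5517 km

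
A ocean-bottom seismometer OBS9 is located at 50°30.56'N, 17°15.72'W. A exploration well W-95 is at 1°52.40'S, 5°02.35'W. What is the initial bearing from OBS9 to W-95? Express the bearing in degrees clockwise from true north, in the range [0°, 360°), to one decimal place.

164.7°

OBS9: φ = +50.50933°, λ = -17.26200°
W-95: φ = -1.87333°, λ = -5.03917°
Δλ = 12.2228°
y = sin Δλ · cos φ₂ = 0.211601
x = cos φ₁ sin φ₂ − sin φ₁ cos φ₂ cos Δλ = -0.774621
θ = atan2(y, x) = 164.7214° → 164.7214° (mod 360°)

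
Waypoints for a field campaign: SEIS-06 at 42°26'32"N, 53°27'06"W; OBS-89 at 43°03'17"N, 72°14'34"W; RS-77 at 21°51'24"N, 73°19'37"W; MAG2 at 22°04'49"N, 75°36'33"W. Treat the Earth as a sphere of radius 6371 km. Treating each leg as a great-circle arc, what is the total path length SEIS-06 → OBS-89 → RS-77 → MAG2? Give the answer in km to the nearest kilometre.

SEIS-06: φ = +42.44222°, λ = -53.45167°
OBS-89: φ = +43.05472°, λ = -72.24278°
RS-77: φ = +21.85667°, λ = -73.32694°
MAG2: φ = +22.08028°, λ = -75.60917°
SEIS-06→OBS-89: c = 0.240573 rad, d = 1532.69 km
OBS-89→RS-77: c = 0.370311 rad, d = 2359.25 km
RS-77→MAG2: c = 0.037145 rad, d = 236.65 km
Total = 1532.69 + 2359.25 + 236.65 = 4128.60 km

4129 km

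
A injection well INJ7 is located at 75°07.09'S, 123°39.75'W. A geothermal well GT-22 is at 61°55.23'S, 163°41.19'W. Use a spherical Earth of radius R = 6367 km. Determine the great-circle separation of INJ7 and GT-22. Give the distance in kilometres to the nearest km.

2116 km

INJ7: φ = -75.11817°, λ = -123.66250°
GT-22: φ = -61.92050°, λ = -163.68650°
Δφ = 13.1977°,  Δλ = -40.0240°
a = sin²(Δφ/2) + cos φ₁ cos φ₂ sin²(Δλ/2) = 0.027363
c = 2·arcsin(√a) = 0.332365 rad = 19.0431°
d = R·c = 6367 × 0.332365 = 2116.2 km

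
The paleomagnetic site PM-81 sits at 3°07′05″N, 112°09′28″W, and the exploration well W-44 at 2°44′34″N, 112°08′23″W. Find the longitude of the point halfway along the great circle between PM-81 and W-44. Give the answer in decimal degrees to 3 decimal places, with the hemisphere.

112.149°W

PM-81: φ = +3.11806°, λ = -112.15778°
W-44: φ = +2.74278°, λ = -112.13972°
Bx = cos φ₂ cos Δλ = 0.998854,  By = cos φ₂ sin Δλ = 0.000315
φₘ = atan2(sin φ₁ + sin φ₂, √((cos φ₁ + Bx)² + By²)) = 2.93042°
λₘ = λ₁ + atan2(By, cos φ₁ + Bx) = -112.14875°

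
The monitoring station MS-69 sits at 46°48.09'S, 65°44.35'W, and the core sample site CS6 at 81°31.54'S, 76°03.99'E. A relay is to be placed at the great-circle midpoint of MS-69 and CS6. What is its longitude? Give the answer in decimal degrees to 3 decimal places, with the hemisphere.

56.636°W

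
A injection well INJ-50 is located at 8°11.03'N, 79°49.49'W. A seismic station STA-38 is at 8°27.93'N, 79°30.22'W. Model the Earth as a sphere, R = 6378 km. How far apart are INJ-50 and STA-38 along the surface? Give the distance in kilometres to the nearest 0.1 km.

47.3 km

INJ-50: φ = +8.18383°, λ = -79.82483°
STA-38: φ = +8.46550°, λ = -79.50367°
Δφ = 0.2817°,  Δλ = 0.3212°
a = sin²(Δφ/2) + cos φ₁ cos φ₂ sin²(Δλ/2) = 0.000014
c = 2·arcsin(√a) = 0.007411 rad = 0.4246°
d = R·c = 6378 × 0.007411 = 47.3 km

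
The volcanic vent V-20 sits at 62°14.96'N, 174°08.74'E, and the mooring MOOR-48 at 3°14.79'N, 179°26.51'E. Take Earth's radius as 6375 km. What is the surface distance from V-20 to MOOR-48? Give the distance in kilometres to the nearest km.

V-20: φ = +62.24933°, λ = +174.14567°
MOOR-48: φ = +3.24650°, λ = +179.44183°
Δφ = -59.0028°,  Δλ = 5.2962°
a = sin²(Δφ/2) + cos φ₁ cos φ₂ sin²(Δλ/2) = 0.243494
c = 2·arcsin(√a) = 1.032107 rad = 59.1354°
d = R·c = 6375 × 1.032107 = 6579.7 km

6580 km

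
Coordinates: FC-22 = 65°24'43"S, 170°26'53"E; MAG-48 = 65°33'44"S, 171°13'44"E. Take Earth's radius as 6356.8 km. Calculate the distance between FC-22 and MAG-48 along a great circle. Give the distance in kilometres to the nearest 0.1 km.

FC-22: φ = -65.41194°, λ = +170.44806°
MAG-48: φ = -65.56222°, λ = +171.22889°
Δφ = -0.1503°,  Δλ = 0.7808°
a = sin²(Δφ/2) + cos φ₁ cos φ₂ sin²(Δλ/2) = 0.000010
c = 2·arcsin(√a) = 0.006233 rad = 0.3571°
d = R·c = 6356.8 × 0.006233 = 39.6 km

39.6 km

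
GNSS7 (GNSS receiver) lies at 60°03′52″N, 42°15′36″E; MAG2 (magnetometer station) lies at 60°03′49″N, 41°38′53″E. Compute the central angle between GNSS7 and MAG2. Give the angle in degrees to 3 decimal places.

0.305°

GNSS7: φ = +60.06444°, λ = +42.26000°
MAG2: φ = +60.06361°, λ = +41.64806°
Δφ = -0.0008°,  Δλ = -0.6119°
a = sin²(Δφ/2) + cos φ₁ cos φ₂ sin²(Δλ/2) = 0.000007
c = 2·arcsin(√a) = 0.005330 rad = 0.3054°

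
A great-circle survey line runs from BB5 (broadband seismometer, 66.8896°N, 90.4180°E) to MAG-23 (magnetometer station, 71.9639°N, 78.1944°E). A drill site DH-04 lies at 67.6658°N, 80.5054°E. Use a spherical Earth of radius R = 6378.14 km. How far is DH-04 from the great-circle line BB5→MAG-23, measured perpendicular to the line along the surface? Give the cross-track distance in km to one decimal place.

275.4 km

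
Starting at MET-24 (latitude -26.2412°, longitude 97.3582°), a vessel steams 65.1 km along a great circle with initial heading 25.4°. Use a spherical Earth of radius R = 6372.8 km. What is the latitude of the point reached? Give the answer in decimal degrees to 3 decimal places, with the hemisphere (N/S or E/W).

δ = d/R = 65.1/6372.8 = 0.010215 rad
φ₂ = arcsin(sin φ₁ cos δ + cos φ₁ sin δ cos θ)
   = arcsin(-0.44215·0.99995 + 0.89694·0.01022·0.90334) = -25.71222°
λ₂ = λ₁ + atan2(sin θ sin δ cos φ₁, cos δ − sin φ₁ sin φ₂) = 97.63684°

25.712°S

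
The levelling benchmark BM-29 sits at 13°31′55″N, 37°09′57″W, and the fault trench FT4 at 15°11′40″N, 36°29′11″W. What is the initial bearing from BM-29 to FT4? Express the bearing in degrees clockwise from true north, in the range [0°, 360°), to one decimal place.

BM-29: φ = +13.53194°, λ = -37.16583°
FT4: φ = +15.19444°, λ = -36.48639°
Δλ = 0.6794°
y = sin Δλ · cos φ₂ = 0.011444
x = cos φ₁ sin φ₂ − sin φ₁ cos φ₂ cos Δλ = 0.029028
θ = atan2(y, x) = 21.5159° → 21.5159° (mod 360°)

21.5°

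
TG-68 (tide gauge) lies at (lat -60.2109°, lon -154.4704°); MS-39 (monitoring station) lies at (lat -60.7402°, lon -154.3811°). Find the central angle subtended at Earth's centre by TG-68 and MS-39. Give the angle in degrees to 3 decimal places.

Δφ = -0.5293°,  Δλ = 0.0893°
a = sin²(Δφ/2) + cos φ₁ cos φ₂ sin²(Δλ/2) = 0.000021
c = 2·arcsin(√a) = 0.009270 rad = 0.5311°

0.531°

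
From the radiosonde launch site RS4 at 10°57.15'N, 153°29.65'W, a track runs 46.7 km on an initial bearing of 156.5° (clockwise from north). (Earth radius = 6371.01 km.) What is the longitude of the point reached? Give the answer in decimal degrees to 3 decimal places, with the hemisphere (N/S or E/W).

153.324°W

RS4: φ = +10.95250°, λ = -153.49417°
δ = d/R = 46.7/6371.01 = 0.007330 rad
φ₂ = arcsin(sin φ₁ cos δ + cos φ₁ sin δ cos θ)
   = arcsin(0.19000·0.99997 + 0.98179·0.00733·-0.91706) = 10.56730°
λ₂ = λ₁ + atan2(sin θ sin δ cos φ₁, cos δ − sin φ₁ sin φ₂) = -153.32381°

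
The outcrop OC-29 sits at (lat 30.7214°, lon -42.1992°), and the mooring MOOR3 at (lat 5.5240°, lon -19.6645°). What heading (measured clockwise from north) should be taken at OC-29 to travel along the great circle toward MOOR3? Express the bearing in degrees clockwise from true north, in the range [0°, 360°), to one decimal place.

Δλ = 22.5347°
y = sin Δλ · cos φ₂ = 0.381463
x = cos φ₁ sin φ₂ − sin φ₁ cos φ₂ cos Δλ = -0.386914
θ = atan2(y, x) = 135.4064° → 135.4064° (mod 360°)

135.4°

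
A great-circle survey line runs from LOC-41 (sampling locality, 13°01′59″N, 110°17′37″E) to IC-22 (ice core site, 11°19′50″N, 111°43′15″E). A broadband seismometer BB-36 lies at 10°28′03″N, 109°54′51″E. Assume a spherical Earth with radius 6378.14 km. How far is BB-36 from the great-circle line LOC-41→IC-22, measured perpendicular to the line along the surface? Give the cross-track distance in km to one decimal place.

LOC-41: φ = +13.03306°, λ = +110.29361°
IC-22: φ = +11.33056°, λ = +111.72083°
BB-36: φ = +10.46750°, λ = +109.91417°
δ₁₃ = central angle LOC-41→BB-36 = 0.045244 rad  (haversine)
θ₁₃ = bearing LOC-41→BB-36 = 188.279°,  θ₁₂ = bearing LOC-41→IC-22 = 140.515°
dₓₜ = R·arcsin(sin δ₁₃ · sin(θ₁₃ − θ₁₂)) = 6378.14·arcsin(0.04523·sin(47.764°)) = 213.622 km
|dₓₜ| = 213.622 km

213.6 km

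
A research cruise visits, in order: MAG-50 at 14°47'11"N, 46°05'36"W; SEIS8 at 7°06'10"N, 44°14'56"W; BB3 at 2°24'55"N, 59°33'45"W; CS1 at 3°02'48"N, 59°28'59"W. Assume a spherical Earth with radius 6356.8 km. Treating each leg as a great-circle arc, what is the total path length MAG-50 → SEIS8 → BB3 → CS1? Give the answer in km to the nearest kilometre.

2717 km

MAG-50: φ = +14.78639°, λ = -46.09333°
SEIS8: φ = +7.10278°, λ = -44.24889°
BB3: φ = +2.41528°, λ = -59.56250°
CS1: φ = +3.04667°, λ = -59.48306°
MAG-50→SEIS8: c = 0.137772 rad, d = 875.79 km
SEIS8→BB3: c = 0.278555 rad, d = 1770.72 km
BB3→CS1: c = 0.011107 rad, d = 70.60 km
Total = 875.79 + 1770.72 + 70.60 = 2717.11 km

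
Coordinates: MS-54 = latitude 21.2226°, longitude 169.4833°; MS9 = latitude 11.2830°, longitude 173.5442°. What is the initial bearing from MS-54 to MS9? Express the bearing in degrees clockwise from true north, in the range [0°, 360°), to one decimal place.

Δλ = 4.0609°
y = sin Δλ · cos φ₂ = 0.069448
x = cos φ₁ sin φ₂ − sin φ₁ cos φ₂ cos Δλ = -0.171719
θ = atan2(y, x) = 157.9801° → 157.9801° (mod 360°)

158.0°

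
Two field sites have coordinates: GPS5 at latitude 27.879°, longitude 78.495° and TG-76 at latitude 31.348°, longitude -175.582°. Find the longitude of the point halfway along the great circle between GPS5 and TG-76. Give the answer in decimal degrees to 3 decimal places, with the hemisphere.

130.150°E

Bx = cos φ₂ cos Δλ = -0.234297,  By = cos φ₂ sin Δλ = 0.821255
φₘ = atan2(sin φ₁ + sin φ₂, √((cos φ₁ + Bx)² + By²)) = 43.33100°
λₘ = λ₁ + atan2(By, cos φ₁ + Bx) = 130.14986°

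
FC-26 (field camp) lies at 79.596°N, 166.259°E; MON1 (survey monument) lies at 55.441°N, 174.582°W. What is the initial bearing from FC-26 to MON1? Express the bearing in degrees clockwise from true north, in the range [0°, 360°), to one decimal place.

153.8°

Δλ = 19.1590°
y = sin Δλ · cos φ₂ = 0.186168
x = cos φ₁ sin φ₂ − sin φ₁ cos φ₂ cos Δλ = -0.378304
θ = atan2(y, x) = 153.7977° → 153.7977° (mod 360°)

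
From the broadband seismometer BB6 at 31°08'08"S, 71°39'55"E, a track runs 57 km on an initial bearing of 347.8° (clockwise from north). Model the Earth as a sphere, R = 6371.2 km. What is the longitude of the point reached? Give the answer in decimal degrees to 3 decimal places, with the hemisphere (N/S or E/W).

BB6: φ = -31.13556°, λ = +71.66528°
δ = d/R = 57/6371.2 = 0.008947 rad
φ₂ = arcsin(sin φ₁ cos δ + cos φ₁ sin δ cos θ)
   = arcsin(-0.51706·0.99996 + 0.85595·0.00895·0.97742) = -30.63447°
λ₂ = λ₁ + atan2(sin θ sin δ cos φ₁, cos δ − sin φ₁ sin φ₂) = 71.53938°

71.539°E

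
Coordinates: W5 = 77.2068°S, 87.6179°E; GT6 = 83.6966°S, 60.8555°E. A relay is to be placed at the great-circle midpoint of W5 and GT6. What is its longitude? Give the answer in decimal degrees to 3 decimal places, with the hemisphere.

78.821°E

Bx = cos φ₂ cos Δλ = 0.098032,  By = cos φ₂ sin Δλ = -0.049439
φₘ = atan2(sin φ₁ + sin φ₂, √((cos φ₁ + Bx)² + By²)) = -80.67703°
λₘ = λ₁ + atan2(By, cos φ₁ + Bx) = 78.82084°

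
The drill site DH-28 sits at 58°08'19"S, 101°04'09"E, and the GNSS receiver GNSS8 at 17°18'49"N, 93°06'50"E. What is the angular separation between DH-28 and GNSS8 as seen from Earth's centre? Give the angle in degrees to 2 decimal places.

75.74°

DH-28: φ = -58.13861°, λ = +101.06917°
GNSS8: φ = +17.31361°, λ = +93.11389°
Δφ = 75.4522°,  Δλ = -7.9553°
a = sin²(Δφ/2) + cos φ₁ cos φ₂ sin²(Δλ/2) = 0.376831
c = 2·arcsin(√a) = 1.321897 rad = 75.7391°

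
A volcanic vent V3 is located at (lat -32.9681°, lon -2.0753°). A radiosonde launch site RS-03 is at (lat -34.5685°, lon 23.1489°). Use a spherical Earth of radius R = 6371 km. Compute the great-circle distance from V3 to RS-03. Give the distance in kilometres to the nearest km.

Δφ = -1.6004°,  Δλ = 25.2242°
a = sin²(Δφ/2) + cos φ₁ cos φ₂ sin²(Δλ/2) = 0.033132
c = 2·arcsin(√a) = 0.366087 rad = 20.9752°
d = R·c = 6371 × 0.366087 = 2332.3 km

2332 km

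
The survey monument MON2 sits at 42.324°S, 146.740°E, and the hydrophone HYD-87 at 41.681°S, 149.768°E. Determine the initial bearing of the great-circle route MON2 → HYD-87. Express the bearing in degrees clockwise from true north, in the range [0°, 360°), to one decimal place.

Δλ = 3.0280°
y = sin Δλ · cos φ₂ = 0.039452
x = cos φ₁ sin φ₂ − sin φ₁ cos φ₂ cos Δλ = 0.010520
θ = atan2(y, x) = 75.0691° → 75.0691° (mod 360°)

75.1°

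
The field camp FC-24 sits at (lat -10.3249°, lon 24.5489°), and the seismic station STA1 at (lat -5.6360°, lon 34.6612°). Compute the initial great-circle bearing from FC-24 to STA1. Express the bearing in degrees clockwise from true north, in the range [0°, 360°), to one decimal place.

Δλ = 10.1123°
y = sin Δλ · cos φ₂ = 0.174729
x = cos φ₁ sin φ₂ − sin φ₁ cos φ₂ cos Δλ = 0.078975
θ = atan2(y, x) = 65.6778° → 65.6778° (mod 360°)

65.7°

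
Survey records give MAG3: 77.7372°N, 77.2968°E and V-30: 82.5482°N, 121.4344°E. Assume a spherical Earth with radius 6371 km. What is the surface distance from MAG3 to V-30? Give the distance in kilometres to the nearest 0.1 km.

Δφ = 4.8110°,  Δλ = 44.1376°
a = sin²(Δφ/2) + cos φ₁ cos φ₂ sin²(Δλ/2) = 0.005650
c = 2·arcsin(√a) = 0.150477 rad = 8.6217°
d = R·c = 6371 × 0.150477 = 958.7 km

958.7 km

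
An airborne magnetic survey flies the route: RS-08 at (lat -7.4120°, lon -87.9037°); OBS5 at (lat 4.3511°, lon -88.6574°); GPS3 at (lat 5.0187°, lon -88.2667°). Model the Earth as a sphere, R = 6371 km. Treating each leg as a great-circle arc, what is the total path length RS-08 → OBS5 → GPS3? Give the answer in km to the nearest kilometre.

RS-08→OBS5: c = 0.205724 rad, d = 1310.67 km
OBS5→GPS3: c = 0.013489 rad, d = 85.94 km
Total = 1310.67 + 85.94 = 1396.61 km

1397 km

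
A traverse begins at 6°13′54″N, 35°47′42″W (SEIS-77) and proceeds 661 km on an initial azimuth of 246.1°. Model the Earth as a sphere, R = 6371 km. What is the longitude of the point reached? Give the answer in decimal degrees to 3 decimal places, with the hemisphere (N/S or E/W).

41.240°W

SEIS-77: φ = +6.23167°, λ = -35.79500°
δ = d/R = 661/6371 = 0.103751 rad
φ₂ = arcsin(sin φ₁ cos δ + cos φ₁ sin δ cos θ)
   = arcsin(0.10855·0.99462 + 0.99409·0.10357·-0.40514) = 3.79888°
λ₂ = λ₁ + atan2(sin θ sin δ cos φ₁, cos δ − sin φ₁ sin φ₂) = -41.24019°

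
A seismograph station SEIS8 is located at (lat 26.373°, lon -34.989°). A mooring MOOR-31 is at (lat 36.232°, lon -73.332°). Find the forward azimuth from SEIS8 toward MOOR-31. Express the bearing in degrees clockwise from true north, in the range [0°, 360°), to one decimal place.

296.4°

Δλ = -38.3430°
y = sin Δλ · cos φ₂ = -0.500408
x = cos φ₁ sin φ₂ − sin φ₁ cos φ₂ cos Δλ = 0.248509
θ = atan2(y, x) = -63.5904° → 296.4096° (mod 360°)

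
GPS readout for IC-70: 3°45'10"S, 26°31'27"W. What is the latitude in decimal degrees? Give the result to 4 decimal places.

3.7528°S

3° + 45′/60 + 10″/3600 = 3 + 0.75000 + 0.00278 = 3.7528°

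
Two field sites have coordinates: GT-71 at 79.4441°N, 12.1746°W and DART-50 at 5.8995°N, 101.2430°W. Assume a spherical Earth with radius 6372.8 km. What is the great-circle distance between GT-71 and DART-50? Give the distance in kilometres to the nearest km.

9346 km

Δφ = -73.5446°,  Δλ = -89.0684°
a = sin²(Δφ/2) + cos φ₁ cos φ₂ sin²(Δλ/2) = 0.447996
c = 2·arcsin(√a) = 1.466601 rad = 84.0300°
d = R·c = 6372.8 × 1.466601 = 9346.4 km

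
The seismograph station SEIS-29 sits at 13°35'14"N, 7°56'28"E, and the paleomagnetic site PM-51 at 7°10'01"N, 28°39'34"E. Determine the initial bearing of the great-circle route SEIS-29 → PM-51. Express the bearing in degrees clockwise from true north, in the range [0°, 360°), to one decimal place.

105.4°

SEIS-29: φ = +13.58722°, λ = +7.94111°
PM-51: φ = +7.16694°, λ = +28.65944°
Δλ = 20.7183°
y = sin Δλ · cos φ₂ = 0.351010
x = cos φ₁ sin φ₂ − sin φ₁ cos φ₂ cos Δλ = -0.096747
θ = atan2(y, x) = 105.4095° → 105.4095° (mod 360°)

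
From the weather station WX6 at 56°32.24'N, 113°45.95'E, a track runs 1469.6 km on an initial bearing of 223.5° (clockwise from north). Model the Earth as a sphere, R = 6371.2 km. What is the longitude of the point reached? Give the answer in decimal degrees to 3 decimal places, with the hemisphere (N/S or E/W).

WX6: φ = +56.53733°, λ = +113.76583°
δ = d/R = 1469.6/6371.2 = 0.230663 rad
φ₂ = arcsin(sin φ₁ cos δ + cos φ₁ sin δ cos θ)
   = arcsin(0.83425·0.97352 + 0.55139·0.22862·-0.72537) = 46.11303°
λ₂ = λ₁ + atan2(sin θ sin δ cos φ₁, cos δ − sin φ₁ sin φ₂) = 100.64459°

100.645°E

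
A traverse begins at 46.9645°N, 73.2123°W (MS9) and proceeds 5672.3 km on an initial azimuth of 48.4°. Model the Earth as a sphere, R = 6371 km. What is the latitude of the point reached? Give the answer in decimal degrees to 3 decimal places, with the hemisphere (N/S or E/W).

54.297°N

δ = d/R = 5672.3/6371 = 0.890331 rad
φ₂ = arcsin(sin φ₁ cos δ + cos φ₁ sin δ cos θ)
   = arcsin(0.73093·0.62915 + 0.68245·0.77728·0.66393) = 54.29693°
λ₂ = λ₁ + atan2(sin θ sin δ cos φ₁, cos δ − sin φ₁ sin φ₂) = 11.65929°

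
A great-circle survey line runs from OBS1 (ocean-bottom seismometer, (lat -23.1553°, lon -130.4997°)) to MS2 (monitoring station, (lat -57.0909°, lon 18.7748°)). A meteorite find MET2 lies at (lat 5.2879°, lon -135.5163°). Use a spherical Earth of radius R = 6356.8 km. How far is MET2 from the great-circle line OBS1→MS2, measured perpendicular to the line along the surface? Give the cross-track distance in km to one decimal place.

310.6 km

δ₁₃ = central angle OBS1→MET2 = 0.503741 rad  (haversine)
θ₁₃ = bearing OBS1→MET2 = 349.608°,  θ₁₂ = bearing OBS1→MS2 = 163.801°
dₓₜ = R·arcsin(sin δ₁₃ · sin(θ₁₃ − θ₁₂)) = 6356.8·arcsin(0.48271·sin(185.807°)) = -310.559 km
|dₓₜ| = 310.559 km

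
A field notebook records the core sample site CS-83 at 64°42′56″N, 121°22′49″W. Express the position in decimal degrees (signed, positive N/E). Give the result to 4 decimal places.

lat: 64.7156° N → +64.7156°
lon: 121.3803° W → -121.3803°

+64.7156°, -121.3803°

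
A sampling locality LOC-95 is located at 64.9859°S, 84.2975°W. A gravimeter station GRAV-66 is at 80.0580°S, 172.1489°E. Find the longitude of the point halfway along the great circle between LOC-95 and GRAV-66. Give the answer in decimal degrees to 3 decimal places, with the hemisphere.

Bx = cos φ₂ cos Δλ = -0.040462,  By = cos φ₂ sin Δλ = -0.167843
φₘ = atan2(sin φ₁ + sin φ₂, √((cos φ₁ + Bx)² + By²)) = -77.54827°
λₘ = λ₁ + atan2(By, cos φ₁ + Bx) = -107.99626°

107.996°W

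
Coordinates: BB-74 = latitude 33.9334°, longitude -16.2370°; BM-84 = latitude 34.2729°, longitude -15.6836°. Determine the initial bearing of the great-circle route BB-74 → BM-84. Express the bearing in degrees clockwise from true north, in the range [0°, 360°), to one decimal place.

53.3°

Δλ = 0.5534°
y = sin Δλ · cos φ₂ = 0.007981
x = cos φ₁ sin φ₂ − sin φ₁ cos φ₂ cos Δλ = 0.005947
θ = atan2(y, x) = 53.3107° → 53.3107° (mod 360°)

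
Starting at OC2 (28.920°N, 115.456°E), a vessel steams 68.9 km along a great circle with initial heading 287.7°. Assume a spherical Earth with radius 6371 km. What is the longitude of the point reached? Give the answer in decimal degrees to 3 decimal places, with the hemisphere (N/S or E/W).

114.780°E

δ = d/R = 68.9/6371 = 0.010815 rad
φ₂ = arcsin(sin φ₁ cos δ + cos φ₁ sin δ cos θ)
   = arcsin(0.48359·0.99994 + 0.87530·0.01081·0.30403) = 29.10670°
λ₂ = λ₁ + atan2(sin θ sin δ cos φ₁, cos δ − sin φ₁ sin φ₂) = 114.78038°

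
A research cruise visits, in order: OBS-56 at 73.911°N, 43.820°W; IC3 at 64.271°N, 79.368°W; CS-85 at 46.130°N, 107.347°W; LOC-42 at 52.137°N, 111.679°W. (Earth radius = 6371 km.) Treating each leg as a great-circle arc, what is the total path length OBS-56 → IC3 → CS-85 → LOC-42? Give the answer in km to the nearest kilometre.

OBS-56→IC3: c = 0.271172 rad, d = 1727.63 km
IC3→CS-85: c = 0.414967 rad, d = 2643.76 km
CS-85→LOC-42: c = 0.115876 rad, d = 738.24 km
Total = 1727.63 + 2643.76 + 738.24 = 5109.64 km

5110 km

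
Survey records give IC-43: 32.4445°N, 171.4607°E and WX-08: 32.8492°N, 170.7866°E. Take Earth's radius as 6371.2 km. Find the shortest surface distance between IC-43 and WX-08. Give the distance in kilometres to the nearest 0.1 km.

Δφ = 0.4047°,  Δλ = -0.6741°
a = sin²(Δφ/2) + cos φ₁ cos φ₂ sin²(Δλ/2) = 0.000037
c = 2·arcsin(√a) = 0.012167 rad = 0.6971°
d = R·c = 6371.2 × 0.012167 = 77.5 km

77.5 km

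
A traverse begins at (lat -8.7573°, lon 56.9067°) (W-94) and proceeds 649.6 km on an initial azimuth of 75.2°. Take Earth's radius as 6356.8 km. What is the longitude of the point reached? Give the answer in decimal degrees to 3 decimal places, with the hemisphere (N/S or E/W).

δ = d/R = 649.6/6356.8 = 0.102190 rad
φ₂ = arcsin(sin φ₁ cos δ + cos φ₁ sin δ cos θ)
   = arcsin(-0.15225·0.99478 + 0.98834·0.10201·0.25545) = -7.22120°
λ₂ = λ₁ + atan2(sin θ sin δ cos φ₁, cos δ − sin φ₁ sin φ₂) = 62.61225°

62.612°E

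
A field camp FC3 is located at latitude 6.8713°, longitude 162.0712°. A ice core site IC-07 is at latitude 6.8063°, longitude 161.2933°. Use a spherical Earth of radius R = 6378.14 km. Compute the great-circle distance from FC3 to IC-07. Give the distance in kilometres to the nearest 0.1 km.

86.3 km

Δφ = -0.0650°,  Δλ = -0.7779°
a = sin²(Δφ/2) + cos φ₁ cos φ₂ sin²(Δλ/2) = 0.000046
c = 2·arcsin(√a) = 0.013528 rad = 0.7751°
d = R·c = 6378.14 × 0.013528 = 86.3 km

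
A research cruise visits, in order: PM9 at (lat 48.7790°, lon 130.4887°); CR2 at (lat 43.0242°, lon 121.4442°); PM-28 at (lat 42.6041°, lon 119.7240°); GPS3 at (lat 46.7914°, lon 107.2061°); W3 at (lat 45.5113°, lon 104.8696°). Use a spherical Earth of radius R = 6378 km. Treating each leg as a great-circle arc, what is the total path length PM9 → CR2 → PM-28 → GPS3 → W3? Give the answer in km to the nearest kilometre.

PM9→CR2: c = 0.148661 rad, d = 948.16 km
CR2→PM-28: c = 0.023212 rad, d = 148.04 km
PM-28→GPS3: c = 0.171375 rad, d = 1093.03 km
GPS3→W3: c = 0.036015 rad, d = 229.70 km
Total = 948.16 + 148.04 + 1093.03 + 229.70 = 2418.93 km

2419 km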